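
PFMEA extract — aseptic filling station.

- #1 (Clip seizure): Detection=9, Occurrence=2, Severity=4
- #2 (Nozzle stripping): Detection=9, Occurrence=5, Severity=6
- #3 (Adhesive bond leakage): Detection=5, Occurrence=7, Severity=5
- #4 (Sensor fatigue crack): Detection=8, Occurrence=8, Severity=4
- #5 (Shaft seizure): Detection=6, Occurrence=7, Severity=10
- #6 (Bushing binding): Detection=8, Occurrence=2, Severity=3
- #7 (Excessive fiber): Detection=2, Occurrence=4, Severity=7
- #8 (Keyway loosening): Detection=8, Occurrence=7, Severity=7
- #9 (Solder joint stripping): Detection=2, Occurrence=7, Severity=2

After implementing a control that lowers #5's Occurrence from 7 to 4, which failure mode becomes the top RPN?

RPN = Severity × Occurrence × Detection:
  #1: 4 × 2 × 9 = 72
  #2: 6 × 5 × 9 = 270
  #3: 5 × 7 × 5 = 175
  #4: 4 × 8 × 8 = 256
  #5: 10 × 7 × 6 = 420
  #6: 3 × 2 × 8 = 48
  #7: 7 × 4 × 2 = 56
  #8: 7 × 7 × 8 = 392
  #9: 2 × 7 × 2 = 28
After action: #5 → 10 × 4 × 6 = 240.
Revised RPNs: #8=392, #2=270, #4=256, #5=240, #3=175, #1=72, #7=56, #6=48, #9=28.
Highest is now #8 (392).

#8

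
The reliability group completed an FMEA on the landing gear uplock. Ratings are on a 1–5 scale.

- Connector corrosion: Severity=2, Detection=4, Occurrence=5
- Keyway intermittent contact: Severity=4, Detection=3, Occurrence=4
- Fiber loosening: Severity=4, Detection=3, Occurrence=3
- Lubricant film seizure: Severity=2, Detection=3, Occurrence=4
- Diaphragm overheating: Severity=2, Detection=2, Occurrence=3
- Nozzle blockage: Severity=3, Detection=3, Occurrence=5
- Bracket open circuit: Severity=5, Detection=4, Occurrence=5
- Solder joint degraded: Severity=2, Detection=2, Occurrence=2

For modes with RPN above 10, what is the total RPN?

305

RPN = Severity × Occurrence × Detection:
  Connector corrosion: 2 × 5 × 4 = 40
  Keyway intermittent contact: 4 × 4 × 3 = 48
  Fiber loosening: 4 × 3 × 3 = 36
  Lubricant film seizure: 2 × 4 × 3 = 24
  Diaphragm overheating: 2 × 3 × 2 = 12
  Nozzle blockage: 3 × 5 × 3 = 45
  Bracket open circuit: 5 × 5 × 4 = 100
  Solder joint degraded: 2 × 2 × 2 = 8
RPN > 10: Connector corrosion (40), Keyway intermittent contact (48), Fiber loosening (36), Lubricant film seizure (24), Diaphragm overheating (12), Nozzle blockage (45), Bracket open circuit (100).
Sum: 40 + 48 + 36 + 24 + 12 + 45 + 100 = 305.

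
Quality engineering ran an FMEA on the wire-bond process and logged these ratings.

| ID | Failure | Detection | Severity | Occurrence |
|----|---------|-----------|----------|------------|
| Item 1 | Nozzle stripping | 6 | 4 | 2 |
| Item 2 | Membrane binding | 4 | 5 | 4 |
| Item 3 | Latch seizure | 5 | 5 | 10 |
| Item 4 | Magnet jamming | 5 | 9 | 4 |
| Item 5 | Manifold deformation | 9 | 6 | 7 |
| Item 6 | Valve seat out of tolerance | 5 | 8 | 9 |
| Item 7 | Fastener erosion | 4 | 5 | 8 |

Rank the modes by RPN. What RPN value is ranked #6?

80

RPN = Severity × Occurrence × Detection:
  Item 1: 4 × 2 × 6 = 48
  Item 2: 5 × 4 × 4 = 80
  Item 3: 5 × 10 × 5 = 250
  Item 4: 9 × 4 × 5 = 180
  Item 5: 6 × 7 × 9 = 378
  Item 6: 8 × 9 × 5 = 360
  Item 7: 5 × 8 × 4 = 160
Sorted descending: 378, 360, 250, 180, 160, 80, 48.
The sixth-highest RPN is 80 (Item 2).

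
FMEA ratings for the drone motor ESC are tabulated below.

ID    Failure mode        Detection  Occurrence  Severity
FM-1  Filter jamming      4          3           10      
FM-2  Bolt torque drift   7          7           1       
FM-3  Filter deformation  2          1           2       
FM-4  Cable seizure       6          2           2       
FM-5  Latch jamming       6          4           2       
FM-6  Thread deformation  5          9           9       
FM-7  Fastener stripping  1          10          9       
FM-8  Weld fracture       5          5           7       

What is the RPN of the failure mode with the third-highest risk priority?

RPN = Severity × Occurrence × Detection:
  FM-1: 10 × 3 × 4 = 120
  FM-2: 1 × 7 × 7 = 49
  FM-3: 2 × 1 × 2 = 4
  FM-4: 2 × 2 × 6 = 24
  FM-5: 2 × 4 × 6 = 48
  FM-6: 9 × 9 × 5 = 405
  FM-7: 9 × 10 × 1 = 90
  FM-8: 7 × 5 × 5 = 175
Sorted descending: 405, 175, 120, 90, 49, 48, 24, 4.
The third-highest RPN is 120 (FM-1).

120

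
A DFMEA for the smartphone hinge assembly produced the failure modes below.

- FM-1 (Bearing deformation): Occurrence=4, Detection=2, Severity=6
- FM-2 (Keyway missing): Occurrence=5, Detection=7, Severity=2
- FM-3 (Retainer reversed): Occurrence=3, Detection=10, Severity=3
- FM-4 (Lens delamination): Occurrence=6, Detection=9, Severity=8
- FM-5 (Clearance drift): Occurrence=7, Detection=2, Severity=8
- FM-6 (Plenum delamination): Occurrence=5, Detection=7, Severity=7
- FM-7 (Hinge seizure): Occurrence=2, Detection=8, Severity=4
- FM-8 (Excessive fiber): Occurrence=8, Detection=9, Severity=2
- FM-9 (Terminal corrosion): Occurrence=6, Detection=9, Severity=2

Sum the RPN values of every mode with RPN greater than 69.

1201

RPN = Severity × Occurrence × Detection:
  FM-1: 6 × 4 × 2 = 48
  FM-2: 2 × 5 × 7 = 70
  FM-3: 3 × 3 × 10 = 90
  FM-4: 8 × 6 × 9 = 432
  FM-5: 8 × 7 × 2 = 112
  FM-6: 7 × 5 × 7 = 245
  FM-7: 4 × 2 × 8 = 64
  FM-8: 2 × 8 × 9 = 144
  FM-9: 2 × 6 × 9 = 108
RPN > 69: FM-2 (70), FM-3 (90), FM-4 (432), FM-5 (112), FM-6 (245), FM-8 (144), FM-9 (108).
Sum: 70 + 90 + 432 + 112 + 245 + 144 + 108 = 1201.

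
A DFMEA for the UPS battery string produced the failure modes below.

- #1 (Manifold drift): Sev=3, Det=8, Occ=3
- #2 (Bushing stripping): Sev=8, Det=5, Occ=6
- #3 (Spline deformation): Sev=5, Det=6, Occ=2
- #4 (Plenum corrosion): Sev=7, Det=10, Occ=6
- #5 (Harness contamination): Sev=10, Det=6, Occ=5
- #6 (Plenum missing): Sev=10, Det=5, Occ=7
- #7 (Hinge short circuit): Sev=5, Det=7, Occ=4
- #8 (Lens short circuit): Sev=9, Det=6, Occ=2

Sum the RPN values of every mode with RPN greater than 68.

1630

RPN = Severity × Occurrence × Detection:
  #1: 3 × 3 × 8 = 72
  #2: 8 × 6 × 5 = 240
  #3: 5 × 2 × 6 = 60
  #4: 7 × 6 × 10 = 420
  #5: 10 × 5 × 6 = 300
  #6: 10 × 7 × 5 = 350
  #7: 5 × 4 × 7 = 140
  #8: 9 × 2 × 6 = 108
RPN > 68: #1 (72), #2 (240), #4 (420), #5 (300), #6 (350), #7 (140), #8 (108).
Sum: 72 + 240 + 420 + 300 + 350 + 140 + 108 = 1630.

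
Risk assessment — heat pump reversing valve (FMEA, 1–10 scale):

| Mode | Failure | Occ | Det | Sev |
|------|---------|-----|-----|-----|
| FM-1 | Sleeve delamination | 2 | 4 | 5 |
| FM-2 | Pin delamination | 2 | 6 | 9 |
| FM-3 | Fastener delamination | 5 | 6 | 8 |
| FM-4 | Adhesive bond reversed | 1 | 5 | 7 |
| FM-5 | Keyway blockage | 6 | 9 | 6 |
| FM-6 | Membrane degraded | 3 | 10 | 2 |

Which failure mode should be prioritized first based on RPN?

RPN = Severity × Occurrence × Detection:
  FM-1: 5 × 2 × 4 = 40
  FM-2: 9 × 2 × 6 = 108
  FM-3: 8 × 5 × 6 = 240
  FM-4: 7 × 1 × 5 = 35
  FM-5: 6 × 6 × 9 = 324
  FM-6: 2 × 3 × 10 = 60
Highest RPN is 324 → FM-5.

FM-5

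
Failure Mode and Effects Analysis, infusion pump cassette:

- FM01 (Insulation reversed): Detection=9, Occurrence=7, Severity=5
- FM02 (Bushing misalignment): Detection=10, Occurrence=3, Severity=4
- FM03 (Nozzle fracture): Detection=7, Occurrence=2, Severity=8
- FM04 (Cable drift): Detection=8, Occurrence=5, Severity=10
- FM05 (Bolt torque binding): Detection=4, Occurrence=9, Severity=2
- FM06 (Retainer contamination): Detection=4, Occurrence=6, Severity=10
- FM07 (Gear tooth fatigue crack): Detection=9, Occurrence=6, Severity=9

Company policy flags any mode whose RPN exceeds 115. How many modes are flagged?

RPN = Severity × Occurrence × Detection:
  FM01: 5 × 7 × 9 = 315
  FM02: 4 × 3 × 10 = 120
  FM03: 8 × 2 × 7 = 112
  FM04: 10 × 5 × 8 = 400
  FM05: 2 × 9 × 4 = 72
  FM06: 10 × 6 × 4 = 240
  FM07: 9 × 6 × 9 = 486
Modes with RPN > 115: FM01 (315), FM02 (120), FM04 (400), FM06 (240), FM07 (486) → 5.

5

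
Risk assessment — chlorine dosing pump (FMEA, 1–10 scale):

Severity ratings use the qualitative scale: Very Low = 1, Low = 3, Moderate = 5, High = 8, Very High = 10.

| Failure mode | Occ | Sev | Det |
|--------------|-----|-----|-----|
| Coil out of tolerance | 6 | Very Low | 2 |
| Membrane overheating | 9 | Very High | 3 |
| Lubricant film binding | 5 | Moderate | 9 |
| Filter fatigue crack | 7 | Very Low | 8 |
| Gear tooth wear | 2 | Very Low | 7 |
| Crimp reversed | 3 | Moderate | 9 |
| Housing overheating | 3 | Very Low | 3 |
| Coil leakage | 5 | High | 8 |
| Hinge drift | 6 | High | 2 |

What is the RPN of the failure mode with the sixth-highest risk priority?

RPN = Severity × Occurrence × Detection:
  Coil out of tolerance: 1 × 6 × 2 = 12
  Membrane overheating: 10 × 9 × 3 = 270
  Lubricant film binding: 5 × 5 × 9 = 225
  Filter fatigue crack: 1 × 7 × 8 = 56
  Gear tooth wear: 1 × 2 × 7 = 14
  Crimp reversed: 5 × 3 × 9 = 135
  Housing overheating: 1 × 3 × 3 = 9
  Coil leakage: 8 × 5 × 8 = 320
  Hinge drift: 8 × 6 × 2 = 96
Sorted descending: 320, 270, 225, 135, 96, 56, 14, 12, 9.
The sixth-highest RPN is 56 (Filter fatigue crack).

56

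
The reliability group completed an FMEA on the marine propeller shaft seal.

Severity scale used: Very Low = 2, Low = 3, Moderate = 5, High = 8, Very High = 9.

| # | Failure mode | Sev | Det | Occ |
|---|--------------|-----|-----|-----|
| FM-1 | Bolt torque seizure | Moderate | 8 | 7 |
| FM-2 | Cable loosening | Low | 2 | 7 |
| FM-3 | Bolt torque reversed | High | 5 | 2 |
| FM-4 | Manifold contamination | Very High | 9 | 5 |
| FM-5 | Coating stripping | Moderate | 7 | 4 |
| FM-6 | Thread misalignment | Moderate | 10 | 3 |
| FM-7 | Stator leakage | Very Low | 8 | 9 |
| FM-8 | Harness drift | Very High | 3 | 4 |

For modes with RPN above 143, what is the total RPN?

RPN = Severity × Occurrence × Detection:
  FM-1: 5 × 7 × 8 = 280
  FM-2: 3 × 7 × 2 = 42
  FM-3: 8 × 2 × 5 = 80
  FM-4: 9 × 5 × 9 = 405
  FM-5: 5 × 4 × 7 = 140
  FM-6: 5 × 3 × 10 = 150
  FM-7: 2 × 9 × 8 = 144
  FM-8: 9 × 4 × 3 = 108
RPN > 143: FM-1 (280), FM-4 (405), FM-6 (150), FM-7 (144).
Sum: 280 + 405 + 150 + 144 = 979.

979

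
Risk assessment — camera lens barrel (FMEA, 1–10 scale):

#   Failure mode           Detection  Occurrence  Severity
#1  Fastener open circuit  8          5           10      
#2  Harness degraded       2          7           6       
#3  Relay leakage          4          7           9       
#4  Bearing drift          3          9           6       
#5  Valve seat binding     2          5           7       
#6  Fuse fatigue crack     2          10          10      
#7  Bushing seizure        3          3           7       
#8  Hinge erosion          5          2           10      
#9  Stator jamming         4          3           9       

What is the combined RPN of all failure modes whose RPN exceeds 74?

RPN = Severity × Occurrence × Detection:
  #1: 10 × 5 × 8 = 400
  #2: 6 × 7 × 2 = 84
  #3: 9 × 7 × 4 = 252
  #4: 6 × 9 × 3 = 162
  #5: 7 × 5 × 2 = 70
  #6: 10 × 10 × 2 = 200
  #7: 7 × 3 × 3 = 63
  #8: 10 × 2 × 5 = 100
  #9: 9 × 3 × 4 = 108
RPN > 74: #1 (400), #2 (84), #3 (252), #4 (162), #6 (200), #8 (100), #9 (108).
Sum: 400 + 84 + 252 + 162 + 200 + 100 + 108 = 1306.

1306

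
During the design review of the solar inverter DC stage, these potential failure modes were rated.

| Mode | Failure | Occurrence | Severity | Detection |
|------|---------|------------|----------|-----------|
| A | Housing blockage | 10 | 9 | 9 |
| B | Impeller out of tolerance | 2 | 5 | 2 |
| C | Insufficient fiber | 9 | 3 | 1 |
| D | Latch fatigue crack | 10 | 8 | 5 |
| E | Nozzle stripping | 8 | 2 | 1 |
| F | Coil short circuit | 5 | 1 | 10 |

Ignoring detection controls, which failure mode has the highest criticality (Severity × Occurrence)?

A

Criticality = Severity × Occurrence:
  A: 9 × 10 = 90
  B: 5 × 2 = 10
  C: 3 × 9 = 27
  D: 8 × 10 = 80
  E: 2 × 8 = 16
  F: 1 × 5 = 5
Highest criticality is 90 → A.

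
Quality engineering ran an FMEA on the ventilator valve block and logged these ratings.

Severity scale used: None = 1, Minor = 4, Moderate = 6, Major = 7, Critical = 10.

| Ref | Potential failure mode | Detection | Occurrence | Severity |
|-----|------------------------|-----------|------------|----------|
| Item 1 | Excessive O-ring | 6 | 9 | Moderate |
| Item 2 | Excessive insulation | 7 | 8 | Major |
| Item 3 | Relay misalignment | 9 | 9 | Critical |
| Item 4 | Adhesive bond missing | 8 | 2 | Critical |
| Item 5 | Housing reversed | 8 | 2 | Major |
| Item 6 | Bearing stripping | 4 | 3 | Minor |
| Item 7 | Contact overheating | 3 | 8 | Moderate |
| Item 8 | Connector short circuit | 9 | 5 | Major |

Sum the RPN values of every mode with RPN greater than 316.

1526

RPN = Severity × Occurrence × Detection:
  Item 1: 6 × 9 × 6 = 324
  Item 2: 7 × 8 × 7 = 392
  Item 3: 10 × 9 × 9 = 810
  Item 4: 10 × 2 × 8 = 160
  Item 5: 7 × 2 × 8 = 112
  Item 6: 4 × 3 × 4 = 48
  Item 7: 6 × 8 × 3 = 144
  Item 8: 7 × 5 × 9 = 315
RPN > 316: Item 1 (324), Item 2 (392), Item 3 (810).
Sum: 324 + 392 + 810 = 1526.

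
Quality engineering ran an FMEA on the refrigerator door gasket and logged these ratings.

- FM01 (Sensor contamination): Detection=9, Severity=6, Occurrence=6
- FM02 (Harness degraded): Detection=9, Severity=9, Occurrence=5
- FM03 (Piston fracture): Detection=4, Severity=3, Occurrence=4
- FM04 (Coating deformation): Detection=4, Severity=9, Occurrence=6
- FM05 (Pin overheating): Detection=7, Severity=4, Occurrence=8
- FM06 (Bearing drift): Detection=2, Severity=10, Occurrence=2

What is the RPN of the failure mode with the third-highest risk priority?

RPN = Severity × Occurrence × Detection:
  FM01: 6 × 6 × 9 = 324
  FM02: 9 × 5 × 9 = 405
  FM03: 3 × 4 × 4 = 48
  FM04: 9 × 6 × 4 = 216
  FM05: 4 × 8 × 7 = 224
  FM06: 10 × 2 × 2 = 40
Sorted descending: 405, 324, 224, 216, 48, 40.
The third-highest RPN is 224 (FM05).

224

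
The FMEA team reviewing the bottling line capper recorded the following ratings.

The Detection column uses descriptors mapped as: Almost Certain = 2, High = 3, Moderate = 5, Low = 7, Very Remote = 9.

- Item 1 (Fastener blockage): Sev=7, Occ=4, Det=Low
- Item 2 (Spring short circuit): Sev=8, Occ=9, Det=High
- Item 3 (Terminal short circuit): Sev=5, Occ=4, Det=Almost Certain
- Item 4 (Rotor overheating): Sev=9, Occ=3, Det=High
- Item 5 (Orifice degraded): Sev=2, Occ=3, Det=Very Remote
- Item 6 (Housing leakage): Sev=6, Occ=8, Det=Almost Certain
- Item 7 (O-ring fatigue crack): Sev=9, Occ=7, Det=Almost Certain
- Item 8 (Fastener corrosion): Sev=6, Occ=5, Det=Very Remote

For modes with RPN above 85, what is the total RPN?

RPN = Severity × Occurrence × Detection:
  Item 1: 7 × 4 × 7 = 196
  Item 2: 8 × 9 × 3 = 216
  Item 3: 5 × 4 × 2 = 40
  Item 4: 9 × 3 × 3 = 81
  Item 5: 2 × 3 × 9 = 54
  Item 6: 6 × 8 × 2 = 96
  Item 7: 9 × 7 × 2 = 126
  Item 8: 6 × 5 × 9 = 270
RPN > 85: Item 1 (196), Item 2 (216), Item 6 (96), Item 7 (126), Item 8 (270).
Sum: 196 + 216 + 96 + 126 + 270 = 904.

904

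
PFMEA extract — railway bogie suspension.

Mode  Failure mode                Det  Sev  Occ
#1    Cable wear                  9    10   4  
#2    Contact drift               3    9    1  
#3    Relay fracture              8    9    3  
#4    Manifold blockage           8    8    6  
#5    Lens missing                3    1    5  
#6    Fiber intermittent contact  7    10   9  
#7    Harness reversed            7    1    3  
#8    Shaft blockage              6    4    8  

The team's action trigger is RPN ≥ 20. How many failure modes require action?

RPN = Severity × Occurrence × Detection:
  #1: 10 × 4 × 9 = 360
  #2: 9 × 1 × 3 = 27
  #3: 9 × 3 × 8 = 216
  #4: 8 × 6 × 8 = 384
  #5: 1 × 5 × 3 = 15
  #6: 10 × 9 × 7 = 630
  #7: 1 × 3 × 7 = 21
  #8: 4 × 8 × 6 = 192
Modes with RPN ≥ 20: #1 (360), #2 (27), #3 (216), #4 (384), #6 (630), #7 (21), #8 (192) → 7.

7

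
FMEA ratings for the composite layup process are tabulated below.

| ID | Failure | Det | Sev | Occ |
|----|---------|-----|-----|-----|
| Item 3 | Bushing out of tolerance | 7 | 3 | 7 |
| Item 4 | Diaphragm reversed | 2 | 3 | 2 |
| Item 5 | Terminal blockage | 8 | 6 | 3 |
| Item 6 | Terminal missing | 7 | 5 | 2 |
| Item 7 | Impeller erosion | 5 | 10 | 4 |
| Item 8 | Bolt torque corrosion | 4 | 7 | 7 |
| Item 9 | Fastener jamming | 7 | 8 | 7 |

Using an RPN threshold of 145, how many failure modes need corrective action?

RPN = Severity × Occurrence × Detection:
  Item 3: 3 × 7 × 7 = 147
  Item 4: 3 × 2 × 2 = 12
  Item 5: 6 × 3 × 8 = 144
  Item 6: 5 × 2 × 7 = 70
  Item 7: 10 × 4 × 5 = 200
  Item 8: 7 × 7 × 4 = 196
  Item 9: 8 × 7 × 7 = 392
Modes with RPN ≥ 145: Item 3 (147), Item 7 (200), Item 8 (196), Item 9 (392) → 4.

4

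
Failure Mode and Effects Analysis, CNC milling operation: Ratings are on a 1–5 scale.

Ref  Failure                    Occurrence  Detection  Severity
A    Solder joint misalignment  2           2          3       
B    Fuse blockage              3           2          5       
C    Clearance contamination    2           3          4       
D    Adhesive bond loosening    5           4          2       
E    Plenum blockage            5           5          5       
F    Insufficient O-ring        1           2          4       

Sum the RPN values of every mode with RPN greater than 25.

RPN = Severity × Occurrence × Detection:
  A: 3 × 2 × 2 = 12
  B: 5 × 3 × 2 = 30
  C: 4 × 2 × 3 = 24
  D: 2 × 5 × 4 = 40
  E: 5 × 5 × 5 = 125
  F: 4 × 1 × 2 = 8
RPN > 25: B (30), D (40), E (125).
Sum: 30 + 40 + 125 = 195.

195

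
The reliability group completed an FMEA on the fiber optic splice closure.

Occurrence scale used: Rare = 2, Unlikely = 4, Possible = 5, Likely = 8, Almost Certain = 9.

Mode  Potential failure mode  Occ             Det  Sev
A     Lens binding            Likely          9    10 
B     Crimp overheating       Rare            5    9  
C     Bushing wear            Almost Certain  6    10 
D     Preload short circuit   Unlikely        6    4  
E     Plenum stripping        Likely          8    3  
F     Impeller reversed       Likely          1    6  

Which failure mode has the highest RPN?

RPN = Severity × Occurrence × Detection:
  A: 10 × 8 × 9 = 720
  B: 9 × 2 × 5 = 90
  C: 10 × 9 × 6 = 540
  D: 4 × 4 × 6 = 96
  E: 3 × 8 × 8 = 192
  F: 6 × 8 × 1 = 48
Highest RPN is 720 → A.

A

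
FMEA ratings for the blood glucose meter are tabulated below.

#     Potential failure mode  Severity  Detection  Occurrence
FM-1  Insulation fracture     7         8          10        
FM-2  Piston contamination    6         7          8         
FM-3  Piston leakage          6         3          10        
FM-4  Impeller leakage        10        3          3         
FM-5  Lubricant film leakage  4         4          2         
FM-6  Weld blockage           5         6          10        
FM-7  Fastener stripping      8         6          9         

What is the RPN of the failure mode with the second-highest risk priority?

RPN = Severity × Occurrence × Detection:
  FM-1: 7 × 10 × 8 = 560
  FM-2: 6 × 8 × 7 = 336
  FM-3: 6 × 10 × 3 = 180
  FM-4: 10 × 3 × 3 = 90
  FM-5: 4 × 2 × 4 = 32
  FM-6: 5 × 10 × 6 = 300
  FM-7: 8 × 9 × 6 = 432
Sorted descending: 560, 432, 336, 300, 180, 90, 32.
The second-highest RPN is 432 (FM-7).

432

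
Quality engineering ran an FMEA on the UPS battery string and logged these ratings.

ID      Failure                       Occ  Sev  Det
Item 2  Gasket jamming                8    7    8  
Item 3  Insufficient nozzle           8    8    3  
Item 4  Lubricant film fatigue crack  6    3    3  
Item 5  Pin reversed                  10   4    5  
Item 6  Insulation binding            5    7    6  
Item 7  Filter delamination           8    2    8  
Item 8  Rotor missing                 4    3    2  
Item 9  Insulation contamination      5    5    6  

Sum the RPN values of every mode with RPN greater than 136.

RPN = Severity × Occurrence × Detection:
  Item 2: 7 × 8 × 8 = 448
  Item 3: 8 × 8 × 3 = 192
  Item 4: 3 × 6 × 3 = 54
  Item 5: 4 × 10 × 5 = 200
  Item 6: 7 × 5 × 6 = 210
  Item 7: 2 × 8 × 8 = 128
  Item 8: 3 × 4 × 2 = 24
  Item 9: 5 × 5 × 6 = 150
RPN > 136: Item 2 (448), Item 3 (192), Item 5 (200), Item 6 (210), Item 9 (150).
Sum: 448 + 192 + 200 + 210 + 150 = 1200.

1200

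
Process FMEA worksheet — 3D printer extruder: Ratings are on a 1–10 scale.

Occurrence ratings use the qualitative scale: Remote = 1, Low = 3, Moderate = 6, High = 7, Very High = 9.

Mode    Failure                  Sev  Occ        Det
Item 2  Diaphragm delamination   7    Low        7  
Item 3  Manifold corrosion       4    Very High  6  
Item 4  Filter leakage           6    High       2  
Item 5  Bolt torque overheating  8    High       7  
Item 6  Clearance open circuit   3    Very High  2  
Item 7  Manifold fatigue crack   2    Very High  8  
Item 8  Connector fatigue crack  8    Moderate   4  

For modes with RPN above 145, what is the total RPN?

RPN = Severity × Occurrence × Detection:
  Item 2: 7 × 3 × 7 = 147
  Item 3: 4 × 9 × 6 = 216
  Item 4: 6 × 7 × 2 = 84
  Item 5: 8 × 7 × 7 = 392
  Item 6: 3 × 9 × 2 = 54
  Item 7: 2 × 9 × 8 = 144
  Item 8: 8 × 6 × 4 = 192
RPN > 145: Item 2 (147), Item 3 (216), Item 5 (392), Item 8 (192).
Sum: 147 + 216 + 392 + 192 = 947.

947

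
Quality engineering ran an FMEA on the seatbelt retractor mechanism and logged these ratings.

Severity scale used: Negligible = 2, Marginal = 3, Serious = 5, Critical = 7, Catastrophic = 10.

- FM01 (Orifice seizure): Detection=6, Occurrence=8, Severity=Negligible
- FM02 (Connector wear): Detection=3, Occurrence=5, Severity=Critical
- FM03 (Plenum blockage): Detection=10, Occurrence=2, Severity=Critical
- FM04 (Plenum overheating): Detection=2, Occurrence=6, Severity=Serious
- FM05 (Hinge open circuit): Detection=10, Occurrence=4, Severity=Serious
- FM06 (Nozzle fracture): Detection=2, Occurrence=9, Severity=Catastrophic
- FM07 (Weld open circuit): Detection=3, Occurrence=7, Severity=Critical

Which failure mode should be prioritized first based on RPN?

FM05

RPN = Severity × Occurrence × Detection:
  FM01: 2 × 8 × 6 = 96
  FM02: 7 × 5 × 3 = 105
  FM03: 7 × 2 × 10 = 140
  FM04: 5 × 6 × 2 = 60
  FM05: 5 × 4 × 10 = 200
  FM06: 10 × 9 × 2 = 180
  FM07: 7 × 7 × 3 = 147
Highest RPN is 200 → FM05.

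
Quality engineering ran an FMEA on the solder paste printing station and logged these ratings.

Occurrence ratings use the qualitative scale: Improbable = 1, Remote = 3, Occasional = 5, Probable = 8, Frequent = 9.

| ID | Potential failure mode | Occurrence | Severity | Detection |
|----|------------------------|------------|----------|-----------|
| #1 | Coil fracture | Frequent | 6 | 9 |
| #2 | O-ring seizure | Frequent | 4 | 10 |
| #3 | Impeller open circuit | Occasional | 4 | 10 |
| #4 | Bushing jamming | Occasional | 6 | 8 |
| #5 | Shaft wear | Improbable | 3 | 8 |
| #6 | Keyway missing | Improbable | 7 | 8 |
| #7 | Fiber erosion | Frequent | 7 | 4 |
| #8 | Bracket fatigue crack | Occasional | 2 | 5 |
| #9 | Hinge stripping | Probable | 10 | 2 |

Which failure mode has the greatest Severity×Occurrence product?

#9

Criticality = Severity × Occurrence:
  #1: 6 × 9 = 54
  #2: 4 × 9 = 36
  #3: 4 × 5 = 20
  #4: 6 × 5 = 30
  #5: 3 × 1 = 3
  #6: 7 × 1 = 7
  #7: 7 × 9 = 63
  #8: 2 × 5 = 10
  #9: 10 × 8 = 80
Highest criticality is 80 → #9.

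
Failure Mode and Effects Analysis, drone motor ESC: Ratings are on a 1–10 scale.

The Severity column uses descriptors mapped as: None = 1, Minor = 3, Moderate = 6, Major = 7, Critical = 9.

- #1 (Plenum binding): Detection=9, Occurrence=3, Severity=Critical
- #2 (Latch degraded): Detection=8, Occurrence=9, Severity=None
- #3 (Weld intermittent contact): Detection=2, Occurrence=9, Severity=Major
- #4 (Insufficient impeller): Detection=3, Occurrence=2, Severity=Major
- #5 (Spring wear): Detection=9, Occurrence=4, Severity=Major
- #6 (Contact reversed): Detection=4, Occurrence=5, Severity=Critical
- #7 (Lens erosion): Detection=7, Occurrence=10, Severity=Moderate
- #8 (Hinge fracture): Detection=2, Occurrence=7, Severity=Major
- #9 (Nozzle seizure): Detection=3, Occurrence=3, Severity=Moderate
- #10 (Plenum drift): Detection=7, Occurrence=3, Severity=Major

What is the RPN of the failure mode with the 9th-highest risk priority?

54

RPN = Severity × Occurrence × Detection:
  #1: 9 × 3 × 9 = 243
  #2: 1 × 9 × 8 = 72
  #3: 7 × 9 × 2 = 126
  #4: 7 × 2 × 3 = 42
  #5: 7 × 4 × 9 = 252
  #6: 9 × 5 × 4 = 180
  #7: 6 × 10 × 7 = 420
  #8: 7 × 7 × 2 = 98
  #9: 6 × 3 × 3 = 54
  #10: 7 × 3 × 7 = 147
Sorted descending: 420, 252, 243, 180, 147, 126, 98, 72, 54, 42.
The 9th-highest RPN is 54 (#9).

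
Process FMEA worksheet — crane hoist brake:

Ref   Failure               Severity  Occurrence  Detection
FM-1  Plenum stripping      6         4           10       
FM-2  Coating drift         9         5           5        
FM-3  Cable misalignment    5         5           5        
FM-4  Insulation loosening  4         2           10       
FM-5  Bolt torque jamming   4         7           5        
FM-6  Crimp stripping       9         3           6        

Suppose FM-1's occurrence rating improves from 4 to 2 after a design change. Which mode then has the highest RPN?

FM-2

RPN = Severity × Occurrence × Detection:
  FM-1: 6 × 4 × 10 = 240
  FM-2: 9 × 5 × 5 = 225
  FM-3: 5 × 5 × 5 = 125
  FM-4: 4 × 2 × 10 = 80
  FM-5: 4 × 7 × 5 = 140
  FM-6: 9 × 3 × 6 = 162
After action: FM-1 → 6 × 2 × 10 = 120.
Revised RPNs: FM-2=225, FM-6=162, FM-5=140, FM-3=125, FM-1=120, FM-4=80.
Highest is now FM-2 (225).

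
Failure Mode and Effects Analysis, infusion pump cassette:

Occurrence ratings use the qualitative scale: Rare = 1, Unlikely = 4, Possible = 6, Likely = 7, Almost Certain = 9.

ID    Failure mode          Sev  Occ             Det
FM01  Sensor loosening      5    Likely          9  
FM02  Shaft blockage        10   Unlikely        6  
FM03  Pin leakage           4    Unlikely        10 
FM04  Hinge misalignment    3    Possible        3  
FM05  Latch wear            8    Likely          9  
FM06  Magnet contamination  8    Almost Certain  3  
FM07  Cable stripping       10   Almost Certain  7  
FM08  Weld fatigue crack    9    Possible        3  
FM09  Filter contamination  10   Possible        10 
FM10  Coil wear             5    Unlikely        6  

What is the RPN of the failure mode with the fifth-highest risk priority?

RPN = Severity × Occurrence × Detection:
  FM01: 5 × 7 × 9 = 315
  FM02: 10 × 4 × 6 = 240
  FM03: 4 × 4 × 10 = 160
  FM04: 3 × 6 × 3 = 54
  FM05: 8 × 7 × 9 = 504
  FM06: 8 × 9 × 3 = 216
  FM07: 10 × 9 × 7 = 630
  FM08: 9 × 6 × 3 = 162
  FM09: 10 × 6 × 10 = 600
  FM10: 5 × 4 × 6 = 120
Sorted descending: 630, 600, 504, 315, 240, 216, 162, 160, 120, 54.
The fifth-highest RPN is 240 (FM02).

240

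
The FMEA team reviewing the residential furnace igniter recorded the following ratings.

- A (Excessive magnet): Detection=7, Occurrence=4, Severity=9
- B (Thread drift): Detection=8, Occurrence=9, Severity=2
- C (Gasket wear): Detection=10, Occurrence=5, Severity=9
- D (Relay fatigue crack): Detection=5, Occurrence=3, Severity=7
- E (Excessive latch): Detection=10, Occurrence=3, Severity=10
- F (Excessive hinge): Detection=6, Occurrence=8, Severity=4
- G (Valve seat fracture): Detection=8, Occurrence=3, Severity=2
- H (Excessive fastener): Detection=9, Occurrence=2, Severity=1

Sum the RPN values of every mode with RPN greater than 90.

1443

RPN = Severity × Occurrence × Detection:
  A: 9 × 4 × 7 = 252
  B: 2 × 9 × 8 = 144
  C: 9 × 5 × 10 = 450
  D: 7 × 3 × 5 = 105
  E: 10 × 3 × 10 = 300
  F: 4 × 8 × 6 = 192
  G: 2 × 3 × 8 = 48
  H: 1 × 2 × 9 = 18
RPN > 90: A (252), B (144), C (450), D (105), E (300), F (192).
Sum: 252 + 144 + 450 + 105 + 300 + 192 = 1443.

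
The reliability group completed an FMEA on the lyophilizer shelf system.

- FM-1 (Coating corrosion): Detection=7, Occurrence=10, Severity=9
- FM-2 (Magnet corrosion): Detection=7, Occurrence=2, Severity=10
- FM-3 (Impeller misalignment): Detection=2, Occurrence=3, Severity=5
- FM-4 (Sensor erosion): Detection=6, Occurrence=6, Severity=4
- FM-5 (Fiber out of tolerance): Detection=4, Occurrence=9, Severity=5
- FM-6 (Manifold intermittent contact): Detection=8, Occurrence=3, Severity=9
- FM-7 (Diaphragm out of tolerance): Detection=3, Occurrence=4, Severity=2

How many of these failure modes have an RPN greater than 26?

6

RPN = Severity × Occurrence × Detection:
  FM-1: 9 × 10 × 7 = 630
  FM-2: 10 × 2 × 7 = 140
  FM-3: 5 × 3 × 2 = 30
  FM-4: 4 × 6 × 6 = 144
  FM-5: 5 × 9 × 4 = 180
  FM-6: 9 × 3 × 8 = 216
  FM-7: 2 × 4 × 3 = 24
Modes with RPN > 26: FM-1 (630), FM-2 (140), FM-3 (30), FM-4 (144), FM-5 (180), FM-6 (216) → 6.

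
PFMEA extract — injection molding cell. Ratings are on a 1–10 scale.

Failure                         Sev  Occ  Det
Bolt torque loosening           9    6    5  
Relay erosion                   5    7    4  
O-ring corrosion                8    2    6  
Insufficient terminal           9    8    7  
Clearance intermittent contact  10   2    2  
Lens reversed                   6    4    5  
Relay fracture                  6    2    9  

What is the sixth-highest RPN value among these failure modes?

RPN = Severity × Occurrence × Detection:
  Bolt torque loosening: 9 × 6 × 5 = 270
  Relay erosion: 5 × 7 × 4 = 140
  O-ring corrosion: 8 × 2 × 6 = 96
  Insufficient terminal: 9 × 8 × 7 = 504
  Clearance intermittent contact: 10 × 2 × 2 = 40
  Lens reversed: 6 × 4 × 5 = 120
  Relay fracture: 6 × 2 × 9 = 108
Sorted descending: 504, 270, 140, 120, 108, 96, 40.
The sixth-highest RPN is 96 (O-ring corrosion).

96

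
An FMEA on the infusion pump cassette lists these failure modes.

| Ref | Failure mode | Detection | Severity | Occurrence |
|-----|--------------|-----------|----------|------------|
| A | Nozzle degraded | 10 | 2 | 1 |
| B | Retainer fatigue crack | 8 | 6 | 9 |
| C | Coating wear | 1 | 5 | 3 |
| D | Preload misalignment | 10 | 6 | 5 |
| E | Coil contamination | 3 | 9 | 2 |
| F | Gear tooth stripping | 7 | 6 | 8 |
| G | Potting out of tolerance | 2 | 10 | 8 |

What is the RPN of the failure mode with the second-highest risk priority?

336

RPN = Severity × Occurrence × Detection:
  A: 2 × 1 × 10 = 20
  B: 6 × 9 × 8 = 432
  C: 5 × 3 × 1 = 15
  D: 6 × 5 × 10 = 300
  E: 9 × 2 × 3 = 54
  F: 6 × 8 × 7 = 336
  G: 10 × 8 × 2 = 160
Sorted descending: 432, 336, 300, 160, 54, 20, 15.
The second-highest RPN is 336 (F).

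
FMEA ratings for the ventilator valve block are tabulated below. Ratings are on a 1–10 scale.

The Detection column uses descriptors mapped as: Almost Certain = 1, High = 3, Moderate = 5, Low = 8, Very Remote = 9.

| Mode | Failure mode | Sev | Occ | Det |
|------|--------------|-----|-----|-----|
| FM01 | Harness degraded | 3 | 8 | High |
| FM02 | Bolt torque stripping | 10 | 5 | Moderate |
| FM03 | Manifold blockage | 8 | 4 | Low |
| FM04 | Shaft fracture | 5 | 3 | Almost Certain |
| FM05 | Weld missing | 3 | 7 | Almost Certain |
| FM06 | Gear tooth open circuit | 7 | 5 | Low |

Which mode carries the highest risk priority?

FM06

RPN = Severity × Occurrence × Detection:
  FM01: 3 × 8 × 3 = 72
  FM02: 10 × 5 × 5 = 250
  FM03: 8 × 4 × 8 = 256
  FM04: 5 × 3 × 1 = 15
  FM05: 3 × 7 × 1 = 21
  FM06: 7 × 5 × 8 = 280
Highest RPN is 280 → FM06.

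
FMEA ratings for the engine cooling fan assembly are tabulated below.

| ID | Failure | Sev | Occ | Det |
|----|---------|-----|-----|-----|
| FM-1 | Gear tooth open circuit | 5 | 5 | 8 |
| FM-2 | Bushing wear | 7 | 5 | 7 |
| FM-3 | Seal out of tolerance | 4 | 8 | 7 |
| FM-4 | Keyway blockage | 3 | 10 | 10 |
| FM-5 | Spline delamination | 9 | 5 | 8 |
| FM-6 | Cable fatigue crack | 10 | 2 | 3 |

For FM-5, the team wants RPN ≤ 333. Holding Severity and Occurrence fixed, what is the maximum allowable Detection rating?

FM-5: S=9, O=5, D=8 → current RPN = 360.
Fixed product = 45. Need 45 × D ≤ 333, so D ≤ 333/45 = 7.40.
Maximum integer Detection rating = 7 (gives RPN 315; D=8 would give 360 > 333).

7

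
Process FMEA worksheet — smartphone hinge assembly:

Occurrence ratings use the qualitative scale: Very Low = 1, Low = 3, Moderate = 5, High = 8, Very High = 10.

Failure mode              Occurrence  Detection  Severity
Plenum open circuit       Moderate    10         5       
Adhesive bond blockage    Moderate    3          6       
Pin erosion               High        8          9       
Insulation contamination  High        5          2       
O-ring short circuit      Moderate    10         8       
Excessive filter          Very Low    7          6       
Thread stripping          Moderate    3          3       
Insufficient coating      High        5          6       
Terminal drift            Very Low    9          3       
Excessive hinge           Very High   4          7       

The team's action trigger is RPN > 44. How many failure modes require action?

8

RPN = Severity × Occurrence × Detection:
  Plenum open circuit: 5 × 5 × 10 = 250
  Adhesive bond blockage: 6 × 5 × 3 = 90
  Pin erosion: 9 × 8 × 8 = 576
  Insulation contamination: 2 × 8 × 5 = 80
  O-ring short circuit: 8 × 5 × 10 = 400
  Excessive filter: 6 × 1 × 7 = 42
  Thread stripping: 3 × 5 × 3 = 45
  Insufficient coating: 6 × 8 × 5 = 240
  Terminal drift: 3 × 1 × 9 = 27
  Excessive hinge: 7 × 10 × 4 = 280
Modes with RPN > 44: Plenum open circuit (250), Adhesive bond blockage (90), Pin erosion (576), Insulation contamination (80), O-ring short circuit (400), Thread stripping (45), Insufficient coating (240), Excessive hinge (280) → 8.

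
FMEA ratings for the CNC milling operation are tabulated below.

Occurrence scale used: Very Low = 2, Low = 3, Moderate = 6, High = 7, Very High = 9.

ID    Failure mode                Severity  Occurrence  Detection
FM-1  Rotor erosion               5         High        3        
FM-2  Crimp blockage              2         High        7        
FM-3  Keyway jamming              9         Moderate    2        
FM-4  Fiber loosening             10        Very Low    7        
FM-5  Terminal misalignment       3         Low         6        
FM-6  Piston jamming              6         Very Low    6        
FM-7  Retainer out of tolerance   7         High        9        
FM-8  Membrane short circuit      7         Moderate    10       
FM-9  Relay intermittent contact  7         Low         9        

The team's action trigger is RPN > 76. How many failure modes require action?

7

RPN = Severity × Occurrence × Detection:
  FM-1: 5 × 7 × 3 = 105
  FM-2: 2 × 7 × 7 = 98
  FM-3: 9 × 6 × 2 = 108
  FM-4: 10 × 2 × 7 = 140
  FM-5: 3 × 3 × 6 = 54
  FM-6: 6 × 2 × 6 = 72
  FM-7: 7 × 7 × 9 = 441
  FM-8: 7 × 6 × 10 = 420
  FM-9: 7 × 3 × 9 = 189
Modes with RPN > 76: FM-1 (105), FM-2 (98), FM-3 (108), FM-4 (140), FM-7 (441), FM-8 (420), FM-9 (189) → 7.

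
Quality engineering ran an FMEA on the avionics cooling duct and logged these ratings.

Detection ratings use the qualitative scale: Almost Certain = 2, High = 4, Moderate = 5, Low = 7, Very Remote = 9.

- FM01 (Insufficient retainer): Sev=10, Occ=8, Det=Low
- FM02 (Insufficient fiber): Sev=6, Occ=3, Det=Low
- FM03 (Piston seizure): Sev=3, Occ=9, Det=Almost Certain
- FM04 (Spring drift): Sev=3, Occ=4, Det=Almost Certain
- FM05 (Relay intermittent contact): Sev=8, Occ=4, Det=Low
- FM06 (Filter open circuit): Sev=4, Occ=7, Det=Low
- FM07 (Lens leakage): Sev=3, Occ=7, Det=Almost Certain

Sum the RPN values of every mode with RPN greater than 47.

RPN = Severity × Occurrence × Detection:
  FM01: 10 × 8 × 7 = 560
  FM02: 6 × 3 × 7 = 126
  FM03: 3 × 9 × 2 = 54
  FM04: 3 × 4 × 2 = 24
  FM05: 8 × 4 × 7 = 224
  FM06: 4 × 7 × 7 = 196
  FM07: 3 × 7 × 2 = 42
RPN > 47: FM01 (560), FM02 (126), FM03 (54), FM05 (224), FM06 (196).
Sum: 560 + 126 + 54 + 224 + 196 = 1160.

1160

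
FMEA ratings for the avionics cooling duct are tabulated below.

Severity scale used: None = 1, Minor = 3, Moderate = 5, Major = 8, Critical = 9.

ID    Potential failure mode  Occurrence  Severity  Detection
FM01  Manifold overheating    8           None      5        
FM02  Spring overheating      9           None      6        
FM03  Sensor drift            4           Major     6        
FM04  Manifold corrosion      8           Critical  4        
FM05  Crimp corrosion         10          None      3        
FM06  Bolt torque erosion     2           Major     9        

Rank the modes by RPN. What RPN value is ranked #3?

144

RPN = Severity × Occurrence × Detection:
  FM01: 1 × 8 × 5 = 40
  FM02: 1 × 9 × 6 = 54
  FM03: 8 × 4 × 6 = 192
  FM04: 9 × 8 × 4 = 288
  FM05: 1 × 10 × 3 = 30
  FM06: 8 × 2 × 9 = 144
Sorted descending: 288, 192, 144, 54, 40, 30.
The third-highest RPN is 144 (FM06).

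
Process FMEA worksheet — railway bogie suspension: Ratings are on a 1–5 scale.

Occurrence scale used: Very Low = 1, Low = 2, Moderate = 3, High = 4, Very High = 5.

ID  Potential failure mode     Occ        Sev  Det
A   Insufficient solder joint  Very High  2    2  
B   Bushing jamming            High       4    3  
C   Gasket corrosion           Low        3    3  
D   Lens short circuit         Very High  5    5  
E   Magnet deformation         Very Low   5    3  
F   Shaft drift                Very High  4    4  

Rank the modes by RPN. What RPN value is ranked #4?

RPN = Severity × Occurrence × Detection:
  A: 2 × 5 × 2 = 20
  B: 4 × 4 × 3 = 48
  C: 3 × 2 × 3 = 18
  D: 5 × 5 × 5 = 125
  E: 5 × 1 × 3 = 15
  F: 4 × 5 × 4 = 80
Sorted descending: 125, 80, 48, 20, 18, 15.
The fourth-highest RPN is 20 (A).

20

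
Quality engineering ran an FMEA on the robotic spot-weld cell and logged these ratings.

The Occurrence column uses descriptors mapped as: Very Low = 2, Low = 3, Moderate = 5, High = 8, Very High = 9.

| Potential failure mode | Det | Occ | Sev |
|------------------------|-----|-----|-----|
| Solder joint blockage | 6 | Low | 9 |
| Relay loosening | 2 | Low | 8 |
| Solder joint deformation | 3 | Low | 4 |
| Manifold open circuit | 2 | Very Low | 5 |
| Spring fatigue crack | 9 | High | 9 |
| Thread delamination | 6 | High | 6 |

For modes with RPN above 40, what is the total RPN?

1146

RPN = Severity × Occurrence × Detection:
  Solder joint blockage: 9 × 3 × 6 = 162
  Relay loosening: 8 × 3 × 2 = 48
  Solder joint deformation: 4 × 3 × 3 = 36
  Manifold open circuit: 5 × 2 × 2 = 20
  Spring fatigue crack: 9 × 8 × 9 = 648
  Thread delamination: 6 × 8 × 6 = 288
RPN > 40: Solder joint blockage (162), Relay loosening (48), Spring fatigue crack (648), Thread delamination (288).
Sum: 162 + 48 + 648 + 288 = 1146.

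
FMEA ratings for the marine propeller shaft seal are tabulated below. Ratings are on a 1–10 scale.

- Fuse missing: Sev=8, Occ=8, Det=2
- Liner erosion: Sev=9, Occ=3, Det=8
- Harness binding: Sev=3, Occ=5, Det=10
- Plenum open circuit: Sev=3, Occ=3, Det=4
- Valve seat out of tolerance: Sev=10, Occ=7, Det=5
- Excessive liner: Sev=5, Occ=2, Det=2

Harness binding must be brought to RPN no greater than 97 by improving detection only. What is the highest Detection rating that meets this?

6

Harness binding: S=3, O=5, D=10 → current RPN = 150.
Fixed product = 15. Need 15 × D ≤ 97, so D ≤ 97/15 = 6.47.
Maximum integer Detection rating = 6 (gives RPN 90; D=7 would give 105 > 97).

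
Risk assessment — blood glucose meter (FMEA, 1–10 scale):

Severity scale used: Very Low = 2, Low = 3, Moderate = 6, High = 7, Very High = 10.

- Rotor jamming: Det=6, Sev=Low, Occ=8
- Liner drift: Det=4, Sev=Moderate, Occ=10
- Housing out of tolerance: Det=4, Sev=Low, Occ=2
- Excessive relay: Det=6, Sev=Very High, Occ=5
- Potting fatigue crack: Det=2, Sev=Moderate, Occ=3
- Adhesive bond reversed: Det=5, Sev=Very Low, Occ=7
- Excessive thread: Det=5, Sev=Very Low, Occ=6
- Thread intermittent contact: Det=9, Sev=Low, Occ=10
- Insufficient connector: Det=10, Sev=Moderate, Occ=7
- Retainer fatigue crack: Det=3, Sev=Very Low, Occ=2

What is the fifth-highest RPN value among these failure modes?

144

RPN = Severity × Occurrence × Detection:
  Rotor jamming: 3 × 8 × 6 = 144
  Liner drift: 6 × 10 × 4 = 240
  Housing out of tolerance: 3 × 2 × 4 = 24
  Excessive relay: 10 × 5 × 6 = 300
  Potting fatigue crack: 6 × 3 × 2 = 36
  Adhesive bond reversed: 2 × 7 × 5 = 70
  Excessive thread: 2 × 6 × 5 = 60
  Thread intermittent contact: 3 × 10 × 9 = 270
  Insufficient connector: 6 × 7 × 10 = 420
  Retainer fatigue crack: 2 × 2 × 3 = 12
Sorted descending: 420, 300, 270, 240, 144, 70, 60, 36, 24, 12.
The fifth-highest RPN is 144 (Rotor jamming).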